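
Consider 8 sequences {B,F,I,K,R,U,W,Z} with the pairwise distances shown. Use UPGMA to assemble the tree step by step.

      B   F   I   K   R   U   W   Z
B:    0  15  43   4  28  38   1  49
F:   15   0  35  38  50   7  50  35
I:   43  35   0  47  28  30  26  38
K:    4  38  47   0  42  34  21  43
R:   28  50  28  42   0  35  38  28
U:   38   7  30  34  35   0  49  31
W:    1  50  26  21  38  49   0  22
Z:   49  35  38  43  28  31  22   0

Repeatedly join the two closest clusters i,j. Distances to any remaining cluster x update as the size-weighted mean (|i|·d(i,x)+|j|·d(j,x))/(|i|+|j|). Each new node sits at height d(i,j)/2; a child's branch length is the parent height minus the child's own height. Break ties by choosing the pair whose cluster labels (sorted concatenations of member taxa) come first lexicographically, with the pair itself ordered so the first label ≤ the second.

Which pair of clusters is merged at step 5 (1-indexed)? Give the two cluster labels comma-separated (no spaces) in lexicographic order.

iteration 1: select B,W (d=1); attach at lengths (1/2, 1/2); label the merged cluster BW
  updated: d(BW,F)=65/2, d(BW,I)=69/2, d(BW,K)=25/2, d(BW,R)=33, d(BW,U)=87/2, d(BW,Z)=71/2
iteration 2: select F,U (d=7); attach at lengths (7/2, 7/2); label the merged cluster FU
  updated: d(BW,FU)=38, d(FU,I)=65/2, d(FU,K)=36, d(FU,R)=85/2, d(FU,Z)=33
iteration 3: select BW,K (d=25/2); attach at lengths (23/4, 25/4); label the merged cluster BKW
  updated: d(BKW,FU)=112/3, d(BKW,I)=116/3, d(BKW,R)=36, d(BKW,Z)=38
iteration 4: select I,R (d=28); attach at lengths (14, 14); label the merged cluster IR
  updated: d(BKW,IR)=112/3, d(FU,IR)=75/2, d(IR,Z)=33
iteration 5: select FU,Z (d=33); attach at lengths (13, 33/2); label the merged cluster FUZ
  updated: d(BKW,FUZ)=338/9, d(FUZ,IR)=36
iteration 6: select FUZ,IR (d=36); attach at lengths (3/2, 4); label the merged cluster FIRUZ
  updated: d(BKW,FIRUZ)=562/15
iteration 7: select BKW,FIRUZ (d=562/15); attach at lengths (749/60, 11/15); label the merged cluster BFIKRUWZ
final tree: (((B:1/2,W:1/2):23/4,K:25/4):749/60,(((F:7/2,U:7/2):13,Z:33/2):3/2,(I:14,R:14):4):11/15)
total length: 5773/60

FU,Z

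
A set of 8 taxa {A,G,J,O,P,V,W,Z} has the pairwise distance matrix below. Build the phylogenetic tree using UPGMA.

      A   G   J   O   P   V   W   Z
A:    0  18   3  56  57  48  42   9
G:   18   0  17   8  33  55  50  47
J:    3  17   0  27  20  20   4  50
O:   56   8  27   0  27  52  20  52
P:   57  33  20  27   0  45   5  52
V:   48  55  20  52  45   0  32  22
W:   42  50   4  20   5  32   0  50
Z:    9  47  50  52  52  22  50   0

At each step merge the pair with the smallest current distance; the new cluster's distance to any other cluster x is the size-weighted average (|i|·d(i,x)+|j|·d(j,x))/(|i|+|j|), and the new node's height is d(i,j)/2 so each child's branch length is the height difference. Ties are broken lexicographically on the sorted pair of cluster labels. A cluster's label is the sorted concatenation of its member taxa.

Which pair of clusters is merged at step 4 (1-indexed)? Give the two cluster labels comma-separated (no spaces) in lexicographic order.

V,Z

iteration 1: select A,J (d=3); attach at lengths (3/2, 3/2); label the merged cluster AJ
  updated: d(AJ,G)=35/2, d(AJ,O)=83/2, d(AJ,P)=77/2, d(AJ,V)=34, d(AJ,W)=23, d(AJ,Z)=59/2
iteration 2: select P,W (d=5); attach at lengths (5/2, 5/2); label the merged cluster PW
  updated: d(AJ,PW)=123/4, d(G,PW)=83/2, d(O,PW)=47/2, d(PW,V)=77/2, d(PW,Z)=51
iteration 3: select G,O (d=8); attach at lengths (4, 4); label the merged cluster GO
  updated: d(AJ,GO)=59/2, d(GO,PW)=65/2, d(GO,V)=107/2, d(GO,Z)=99/2
iteration 4: select V,Z (d=22); attach at lengths (11, 11); label the merged cluster VZ
  updated: d(AJ,VZ)=127/4, d(GO,VZ)=103/2, d(PW,VZ)=179/4
iteration 5: select AJ,GO (d=59/2); attach at lengths (53/4, 43/4); label the merged cluster AGJO
  updated: d(AGJO,PW)=253/8, d(AGJO,VZ)=333/8
iteration 6: select AGJO,PW (d=253/8); attach at lengths (17/16, 213/16); label the merged cluster AGJOPW
  updated: d(AGJOPW,VZ)=128/3
iteration 7: select AGJOPW,VZ (d=128/3); attach at lengths (265/48, 31/3); label the merged cluster AGJOPVWZ
final tree: ((((A:3/2,J:3/2):53/4,(G:4,O:4):43/4):17/16,(P:5/2,W:5/2):213/16):265/48,(V:11,Z:11):31/3)
total length: 4427/48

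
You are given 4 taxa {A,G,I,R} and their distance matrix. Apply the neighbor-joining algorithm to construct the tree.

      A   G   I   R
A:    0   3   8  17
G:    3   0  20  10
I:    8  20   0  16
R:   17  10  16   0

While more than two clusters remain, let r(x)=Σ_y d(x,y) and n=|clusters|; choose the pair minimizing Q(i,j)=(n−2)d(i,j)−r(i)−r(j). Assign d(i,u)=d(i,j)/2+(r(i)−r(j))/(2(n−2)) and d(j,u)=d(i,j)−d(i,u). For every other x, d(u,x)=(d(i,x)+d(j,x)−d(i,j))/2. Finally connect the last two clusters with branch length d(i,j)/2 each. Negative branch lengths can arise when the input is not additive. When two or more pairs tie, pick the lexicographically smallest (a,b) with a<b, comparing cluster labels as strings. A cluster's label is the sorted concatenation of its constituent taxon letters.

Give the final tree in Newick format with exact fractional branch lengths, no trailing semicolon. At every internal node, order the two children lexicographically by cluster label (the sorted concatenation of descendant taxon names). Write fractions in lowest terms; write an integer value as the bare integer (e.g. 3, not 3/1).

step 1: merge (A,I) at d=8, Q=-56; branch lengths A→0, I→8; new cluster AI
  updated: d(AI,G)=15/2, d(AI,R)=25/2
step 2: merge (AI,G) at d=15/2, Q=-30; branch lengths AI→5, G→5/2; new cluster AGI
  updated: d(AGI,R)=15/2
step 3: merge (AGI,R) at d=15/2; branch lengths AGI→15/4, R→15/4; new cluster AGIR
final tree: (((A:0,I:8):5,G:5/2):15/4,R:15/4)
total length: 23

(((A:0,I:8):5,G:5/2):15/4,R:15/4)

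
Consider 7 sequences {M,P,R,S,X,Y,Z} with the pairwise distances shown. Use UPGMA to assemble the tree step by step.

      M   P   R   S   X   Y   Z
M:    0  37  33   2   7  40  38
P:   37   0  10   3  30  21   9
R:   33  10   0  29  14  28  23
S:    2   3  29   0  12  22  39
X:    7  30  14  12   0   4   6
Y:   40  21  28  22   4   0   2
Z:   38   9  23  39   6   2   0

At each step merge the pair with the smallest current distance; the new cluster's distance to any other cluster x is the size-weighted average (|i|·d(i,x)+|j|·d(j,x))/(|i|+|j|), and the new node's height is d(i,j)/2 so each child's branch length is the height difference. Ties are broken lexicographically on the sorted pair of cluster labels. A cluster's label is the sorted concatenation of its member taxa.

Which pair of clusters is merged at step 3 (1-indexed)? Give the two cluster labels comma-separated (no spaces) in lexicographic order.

step 1: merge (M,S) at d=2; branch lengths M→1, S→1; new cluster MS
  updated: d(MS,P)=20, d(MS,R)=31, d(MS,X)=19/2, d(MS,Y)=31, d(MS,Z)=77/2
step 2: merge (Y,Z) at d=2; branch lengths Y→1, Z→1; new cluster YZ
  updated: d(MS,YZ)=139/4, d(P,YZ)=15, d(R,YZ)=51/2, d(X,YZ)=5
step 3: merge (X,YZ) at d=5; branch lengths X→5/2, YZ→3/2; new cluster XYZ
  updated: d(MS,XYZ)=79/3, d(P,XYZ)=20, d(R,XYZ)=65/3
step 4: merge (P,R) at d=10; branch lengths P→5, R→5; new cluster PR
  updated: d(MS,PR)=51/2, d(PR,XYZ)=125/6
step 5: merge (PR,XYZ) at d=125/6; branch lengths PR→65/12, XYZ→95/12; new cluster PRXYZ
  updated: d(MS,PRXYZ)=26
step 6: merge (MS,PRXYZ) at d=26; branch lengths MS→12, PRXYZ→31/12; new cluster MPRSXYZ
final tree: ((M:1,S:1):12,((P:5,R:5):65/12,(X:5/2,(Y:1,Z:1):3/2):95/12):31/12)
total length: 551/12

X,YZ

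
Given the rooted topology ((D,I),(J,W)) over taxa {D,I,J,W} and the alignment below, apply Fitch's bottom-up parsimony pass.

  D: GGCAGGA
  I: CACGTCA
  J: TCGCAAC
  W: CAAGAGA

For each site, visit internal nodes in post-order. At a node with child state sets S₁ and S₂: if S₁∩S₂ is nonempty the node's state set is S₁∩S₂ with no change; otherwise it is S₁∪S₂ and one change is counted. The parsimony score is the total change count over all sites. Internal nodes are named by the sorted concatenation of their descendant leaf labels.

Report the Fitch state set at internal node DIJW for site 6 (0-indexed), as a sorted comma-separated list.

[col 0] DI: children D:{G}, I:{C} ∪→ {C,G}; cost 1
[col 0] JW: children J:{T}, W:{C} ∪→ {C,T}; cost 1
[col 0] DIJW: children DI:{C,G}, JW:{C,T} ∩→ {C}; cost 0
[col 1] DI: children D:{G}, I:{A} ∪→ {A,G}; cost 1
[col 1] JW: children J:{C}, W:{A} ∪→ {A,C}; cost 1
[col 1] DIJW: children DI:{A,G}, JW:{A,C} ∩→ {A}; cost 0
[col 2] DI: children D:{C}, I:{C} ∩→ {C}; cost 0
[col 2] JW: children J:{G}, W:{A} ∪→ {A,G}; cost 1
[col 2] DIJW: children DI:{C}, JW:{A,G} ∪→ {A,C,G}; cost 1
[col 3] DI: children D:{A}, I:{G} ∪→ {A,G}; cost 1
[col 3] JW: children J:{C}, W:{G} ∪→ {C,G}; cost 1
[col 3] DIJW: children DI:{A,G}, JW:{C,G} ∩→ {G}; cost 0
[col 4] DI: children D:{G}, I:{T} ∪→ {G,T}; cost 1
[col 4] JW: children J:{A}, W:{A} ∩→ {A}; cost 0
[col 4] DIJW: children DI:{G,T}, JW:{A} ∪→ {A,G,T}; cost 1
[col 5] DI: children D:{G}, I:{C} ∪→ {C,G}; cost 1
[col 5] JW: children J:{A}, W:{G} ∪→ {A,G}; cost 1
[col 5] DIJW: children DI:{C,G}, JW:{A,G} ∩→ {G}; cost 0
[col 6] DI: children D:{A}, I:{A} ∩→ {A}; cost 0
[col 6] JW: children J:{C}, W:{A} ∪→ {A,C}; cost 1
[col 6] DIJW: children DI:{A}, JW:{A,C} ∩→ {A}; cost 0
per-site changes: [2, 2, 2, 2, 2, 2, 1]; total = 13

A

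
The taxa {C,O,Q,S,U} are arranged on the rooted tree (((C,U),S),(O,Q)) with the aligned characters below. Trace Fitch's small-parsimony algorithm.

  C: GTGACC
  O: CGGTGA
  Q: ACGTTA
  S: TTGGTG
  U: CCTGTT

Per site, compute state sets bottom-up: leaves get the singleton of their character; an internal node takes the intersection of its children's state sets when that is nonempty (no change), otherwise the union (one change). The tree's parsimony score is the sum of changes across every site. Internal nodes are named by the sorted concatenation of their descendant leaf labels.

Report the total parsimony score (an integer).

14

CU@0: {G} ∪ {C} = {C,G} (union, +1)
CSU@0: {C,G} ∪ {T} = {C,G,T} (union, +1)
OQ@0: {C} ∪ {A} = {A,C} (union, +1)
COQSU@0: {C,G,T} ∩ {A,C} = {C} (intersection, +0)
CU@1: {T} ∪ {C} = {C,T} (union, +1)
CSU@1: {C,T} ∩ {T} = {T} (intersection, +0)
OQ@1: {G} ∪ {C} = {C,G} (union, +1)
COQSU@1: {T} ∪ {C,G} = {C,G,T} (union, +1)
CU@2: {G} ∪ {T} = {G,T} (union, +1)
CSU@2: {G,T} ∩ {G} = {G} (intersection, +0)
OQ@2: {G} ∩ {G} = {G} (intersection, +0)
COQSU@2: {G} ∩ {G} = {G} (intersection, +0)
CU@3: {A} ∪ {G} = {A,G} (union, +1)
CSU@3: {A,G} ∩ {G} = {G} (intersection, +0)
OQ@3: {T} ∩ {T} = {T} (intersection, +0)
COQSU@3: {G} ∪ {T} = {G,T} (union, +1)
CU@4: {C} ∪ {T} = {C,T} (union, +1)
CSU@4: {C,T} ∩ {T} = {T} (intersection, +0)
OQ@4: {G} ∪ {T} = {G,T} (union, +1)
COQSU@4: {T} ∩ {G,T} = {T} (intersection, +0)
CU@5: {C} ∪ {T} = {C,T} (union, +1)
CSU@5: {C,T} ∪ {G} = {C,G,T} (union, +1)
OQ@5: {A} ∩ {A} = {A} (intersection, +0)
COQSU@5: {C,G,T} ∪ {A} = {A,C,G,T} (union, +1)
per-site changes: [3, 3, 1, 2, 2, 3]; total = 14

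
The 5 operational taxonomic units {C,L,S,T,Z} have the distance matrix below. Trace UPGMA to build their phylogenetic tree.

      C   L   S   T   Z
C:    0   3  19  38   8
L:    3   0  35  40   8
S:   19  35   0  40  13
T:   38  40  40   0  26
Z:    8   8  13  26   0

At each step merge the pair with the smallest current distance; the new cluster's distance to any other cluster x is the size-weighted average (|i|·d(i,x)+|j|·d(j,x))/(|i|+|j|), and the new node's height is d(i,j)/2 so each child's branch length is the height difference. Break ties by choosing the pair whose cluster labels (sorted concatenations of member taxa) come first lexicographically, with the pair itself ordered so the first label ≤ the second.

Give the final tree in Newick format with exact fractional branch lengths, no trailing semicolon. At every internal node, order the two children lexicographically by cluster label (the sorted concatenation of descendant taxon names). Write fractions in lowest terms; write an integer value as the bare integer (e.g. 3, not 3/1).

((((C:3/2,L:3/2):5/2,Z:4):43/6,S:67/6):41/6,T:18)

1. join C+L (d=3) ⇒ CL; edges |C|=3/2, |L|=3/2
  updated: d(CL,S)=27, d(CL,T)=39, d(CL,Z)=8
2. join CL+Z (d=8) ⇒ CLZ; edges |CL|=5/2, |Z|=4
  updated: d(CLZ,S)=67/3, d(CLZ,T)=104/3
3. join CLZ+S (d=67/3) ⇒ CLSZ; edges |CLZ|=43/6, |S|=67/6
  updated: d(CLSZ,T)=36
4. join CLSZ+T (d=36) ⇒ CLSTZ; edges |CLSZ|=41/6, |T|=18
final tree: ((((C:3/2,L:3/2):5/2,Z:4):43/6,S:67/6):41/6,T:18)
total length: 158/3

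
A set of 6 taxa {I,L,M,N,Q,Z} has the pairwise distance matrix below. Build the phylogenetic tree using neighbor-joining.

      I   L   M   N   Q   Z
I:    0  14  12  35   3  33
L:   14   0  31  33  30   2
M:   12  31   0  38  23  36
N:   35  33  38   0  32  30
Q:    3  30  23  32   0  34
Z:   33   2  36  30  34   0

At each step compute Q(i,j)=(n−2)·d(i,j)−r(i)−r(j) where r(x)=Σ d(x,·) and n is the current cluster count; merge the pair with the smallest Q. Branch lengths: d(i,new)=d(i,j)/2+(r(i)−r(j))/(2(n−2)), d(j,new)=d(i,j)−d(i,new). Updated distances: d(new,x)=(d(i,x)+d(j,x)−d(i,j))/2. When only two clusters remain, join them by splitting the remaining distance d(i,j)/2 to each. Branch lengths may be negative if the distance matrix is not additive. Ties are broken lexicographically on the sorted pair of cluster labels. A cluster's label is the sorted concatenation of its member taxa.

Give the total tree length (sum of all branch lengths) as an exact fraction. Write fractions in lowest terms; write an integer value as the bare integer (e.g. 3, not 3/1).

963/16

iteration 1: select L,Z (d=2, Q=-237); attach at lengths (-17/8, 33/8); label the merged cluster LZ
  updated: d(I,LZ)=45/2, d(LZ,M)=65/2, d(LZ,N)=61/2, d(LZ,Q)=31
iteration 2: select LZ,N (d=61/2, Q=-321/2); attach at lengths (145/12, 221/12); label the merged cluster LNZ
  updated: d(I,LNZ)=27/2, d(LNZ,M)=20, d(LNZ,Q)=65/4
iteration 3: select I,Q (d=3, Q=-259/4); attach at lengths (-31/16, 79/16); label the merged cluster IQ
  updated: d(IQ,LNZ)=107/8, d(IQ,M)=16
iteration 4: select IQ,LNZ (d=107/8, Q=-395/8); attach at lengths (75/16, 139/16); label the merged cluster ILNQZ
  updated: d(ILNQZ,M)=181/16
iteration 5: select ILNQZ,M (d=181/16); attach at lengths (181/32, 181/32); label the merged cluster ILMNQZ
final tree: (((I:-31/16,Q:79/16):75/16,((L:-17/8,Z:33/8):145/12,N:221/12):139/16):181/32,M:181/32)
total length: 963/16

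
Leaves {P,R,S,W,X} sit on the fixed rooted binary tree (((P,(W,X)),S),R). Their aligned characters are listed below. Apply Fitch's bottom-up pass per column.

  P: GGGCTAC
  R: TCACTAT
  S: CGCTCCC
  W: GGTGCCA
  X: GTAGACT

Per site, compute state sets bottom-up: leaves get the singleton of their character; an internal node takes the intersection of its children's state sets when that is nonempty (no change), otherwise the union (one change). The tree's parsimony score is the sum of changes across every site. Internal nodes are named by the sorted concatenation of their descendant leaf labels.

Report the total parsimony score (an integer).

17

WX@0: {G} ∩ {G} = {G} (intersection, +0)
PWX@0: {G} ∩ {G} = {G} (intersection, +0)
PSWX@0: {G} ∪ {C} = {C,G} (union, +1)
PRSWX@0: {C,G} ∪ {T} = {C,G,T} (union, +1)
WX@1: {G} ∪ {T} = {G,T} (union, +1)
PWX@1: {G} ∩ {G,T} = {G} (intersection, +0)
PSWX@1: {G} ∩ {G} = {G} (intersection, +0)
PRSWX@1: {G} ∪ {C} = {C,G} (union, +1)
WX@2: {T} ∪ {A} = {A,T} (union, +1)
PWX@2: {G} ∪ {A,T} = {A,G,T} (union, +1)
PSWX@2: {A,G,T} ∪ {C} = {A,C,G,T} (union, +1)
PRSWX@2: {A,C,G,T} ∩ {A} = {A} (intersection, +0)
WX@3: {G} ∩ {G} = {G} (intersection, +0)
PWX@3: {C} ∪ {G} = {C,G} (union, +1)
PSWX@3: {C,G} ∪ {T} = {C,G,T} (union, +1)
PRSWX@3: {C,G,T} ∩ {C} = {C} (intersection, +0)
WX@4: {C} ∪ {A} = {A,C} (union, +1)
PWX@4: {T} ∪ {A,C} = {A,C,T} (union, +1)
PSWX@4: {A,C,T} ∩ {C} = {C} (intersection, +0)
PRSWX@4: {C} ∪ {T} = {C,T} (union, +1)
WX@5: {C} ∩ {C} = {C} (intersection, +0)
PWX@5: {A} ∪ {C} = {A,C} (union, +1)
PSWX@5: {A,C} ∩ {C} = {C} (intersection, +0)
PRSWX@5: {C} ∪ {A} = {A,C} (union, +1)
WX@6: {A} ∪ {T} = {A,T} (union, +1)
PWX@6: {C} ∪ {A,T} = {A,C,T} (union, +1)
PSWX@6: {A,C,T} ∩ {C} = {C} (intersection, +0)
PRSWX@6: {C} ∪ {T} = {C,T} (union, +1)
per-site changes: [2, 2, 3, 2, 3, 2, 3]; total = 17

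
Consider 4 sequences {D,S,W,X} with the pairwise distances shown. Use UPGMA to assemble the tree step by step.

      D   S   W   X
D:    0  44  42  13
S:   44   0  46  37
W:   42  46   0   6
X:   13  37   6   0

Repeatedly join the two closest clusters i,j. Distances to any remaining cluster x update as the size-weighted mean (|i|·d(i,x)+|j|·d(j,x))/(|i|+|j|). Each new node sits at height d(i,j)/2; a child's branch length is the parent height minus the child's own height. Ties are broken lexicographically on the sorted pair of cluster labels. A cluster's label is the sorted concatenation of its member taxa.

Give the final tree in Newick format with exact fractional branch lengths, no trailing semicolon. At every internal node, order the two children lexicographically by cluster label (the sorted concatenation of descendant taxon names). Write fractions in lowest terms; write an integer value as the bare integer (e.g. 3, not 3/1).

((D:55/4,(W:3,X:3):43/4):89/12,S:127/6)

iteration 1: select W,X (d=6); attach at lengths (3, 3); label the merged cluster WX
  updated: d(D,WX)=55/2, d(S,WX)=83/2
iteration 2: select D,WX (d=55/2); attach at lengths (55/4, 43/4); label the merged cluster DWX
  updated: d(DWX,S)=127/3
iteration 3: select DWX,S (d=127/3); attach at lengths (89/12, 127/6); label the merged cluster DSWX
final tree: ((D:55/4,(W:3,X:3):43/4):89/12,S:127/6)
total length: 709/12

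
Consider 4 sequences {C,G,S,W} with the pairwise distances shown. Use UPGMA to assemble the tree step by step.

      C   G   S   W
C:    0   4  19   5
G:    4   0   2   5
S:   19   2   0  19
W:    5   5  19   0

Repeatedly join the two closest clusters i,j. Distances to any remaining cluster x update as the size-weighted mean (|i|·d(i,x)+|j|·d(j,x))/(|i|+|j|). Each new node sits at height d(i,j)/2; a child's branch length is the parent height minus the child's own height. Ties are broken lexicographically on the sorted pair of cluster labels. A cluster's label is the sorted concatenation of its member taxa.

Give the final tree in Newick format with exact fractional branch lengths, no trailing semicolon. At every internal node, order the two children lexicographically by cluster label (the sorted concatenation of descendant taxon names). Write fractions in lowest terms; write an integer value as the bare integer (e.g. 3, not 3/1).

((C:5/2,W:5/2):27/8,(G:1,S:1):39/8)

step 1: merge (G,S) at d=2; branch lengths G→1, S→1; new cluster GS
  updated: d(C,GS)=23/2, d(GS,W)=12
step 2: merge (C,W) at d=5; branch lengths C→5/2, W→5/2; new cluster CW
  updated: d(CW,GS)=47/4
step 3: merge (CW,GS) at d=47/4; branch lengths CW→27/8, GS→39/8; new cluster CGSW
final tree: ((C:5/2,W:5/2):27/8,(G:1,S:1):39/8)
total length: 61/4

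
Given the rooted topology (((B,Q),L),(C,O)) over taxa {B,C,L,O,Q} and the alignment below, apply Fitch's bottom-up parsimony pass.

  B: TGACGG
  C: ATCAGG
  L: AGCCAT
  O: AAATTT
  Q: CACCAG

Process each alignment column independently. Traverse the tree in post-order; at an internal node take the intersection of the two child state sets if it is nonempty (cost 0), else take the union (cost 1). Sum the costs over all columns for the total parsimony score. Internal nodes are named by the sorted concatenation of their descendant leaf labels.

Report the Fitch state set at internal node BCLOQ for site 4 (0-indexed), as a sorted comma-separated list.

A,G,T

[col 0] BQ: children B:{T}, Q:{C} ∪→ {C,T}; cost 1
[col 0] BLQ: children BQ:{C,T}, L:{A} ∪→ {A,C,T}; cost 1
[col 0] CO: children C:{A}, O:{A} ∩→ {A}; cost 0
[col 0] BCLOQ: children BLQ:{A,C,T}, CO:{A} ∩→ {A}; cost 0
[col 1] BQ: children B:{G}, Q:{A} ∪→ {A,G}; cost 1
[col 1] BLQ: children BQ:{A,G}, L:{G} ∩→ {G}; cost 0
[col 1] CO: children C:{T}, O:{A} ∪→ {A,T}; cost 1
[col 1] BCLOQ: children BLQ:{G}, CO:{A,T} ∪→ {A,G,T}; cost 1
[col 2] BQ: children B:{A}, Q:{C} ∪→ {A,C}; cost 1
[col 2] BLQ: children BQ:{A,C}, L:{C} ∩→ {C}; cost 0
[col 2] CO: children C:{C}, O:{A} ∪→ {A,C}; cost 1
[col 2] BCLOQ: children BLQ:{C}, CO:{A,C} ∩→ {C}; cost 0
[col 3] BQ: children B:{C}, Q:{C} ∩→ {C}; cost 0
[col 3] BLQ: children BQ:{C}, L:{C} ∩→ {C}; cost 0
[col 3] CO: children C:{A}, O:{T} ∪→ {A,T}; cost 1
[col 3] BCLOQ: children BLQ:{C}, CO:{A,T} ∪→ {A,C,T}; cost 1
[col 4] BQ: children B:{G}, Q:{A} ∪→ {A,G}; cost 1
[col 4] BLQ: children BQ:{A,G}, L:{A} ∩→ {A}; cost 0
[col 4] CO: children C:{G}, O:{T} ∪→ {G,T}; cost 1
[col 4] BCLOQ: children BLQ:{A}, CO:{G,T} ∪→ {A,G,T}; cost 1
[col 5] BQ: children B:{G}, Q:{G} ∩→ {G}; cost 0
[col 5] BLQ: children BQ:{G}, L:{T} ∪→ {G,T}; cost 1
[col 5] CO: children C:{G}, O:{T} ∪→ {G,T}; cost 1
[col 5] BCLOQ: children BLQ:{G,T}, CO:{G,T} ∩→ {G,T}; cost 0
per-site changes: [2, 3, 2, 2, 3, 2]; total = 14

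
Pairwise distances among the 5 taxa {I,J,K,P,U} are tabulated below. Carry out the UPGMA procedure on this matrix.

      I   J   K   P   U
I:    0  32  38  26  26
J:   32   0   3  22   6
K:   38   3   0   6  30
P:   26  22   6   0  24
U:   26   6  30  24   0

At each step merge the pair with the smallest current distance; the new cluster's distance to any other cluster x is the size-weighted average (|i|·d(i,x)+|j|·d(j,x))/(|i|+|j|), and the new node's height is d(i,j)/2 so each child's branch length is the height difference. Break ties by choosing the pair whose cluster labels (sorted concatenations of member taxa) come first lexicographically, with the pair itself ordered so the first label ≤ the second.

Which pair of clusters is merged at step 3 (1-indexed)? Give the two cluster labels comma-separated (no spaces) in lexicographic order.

JKP,U

1. join J+K (d=3) ⇒ JK; edges |J|=3/2, |K|=3/2
  updated: d(I,JK)=35, d(JK,P)=14, d(JK,U)=18
2. join JK+P (d=14) ⇒ JKP; edges |JK|=11/2, |P|=7
  updated: d(I,JKP)=32, d(JKP,U)=20
3. join JKP+U (d=20) ⇒ JKPU; edges |JKP|=3, |U|=10
  updated: d(I,JKPU)=61/2
4. join I+JKPU (d=61/2) ⇒ IJKPU; edges |I|=61/4, |JKPU|=21/4
final tree: (I:61/4,(((J:3/2,K:3/2):11/2,P:7):3,U:10):21/4)
total length: 49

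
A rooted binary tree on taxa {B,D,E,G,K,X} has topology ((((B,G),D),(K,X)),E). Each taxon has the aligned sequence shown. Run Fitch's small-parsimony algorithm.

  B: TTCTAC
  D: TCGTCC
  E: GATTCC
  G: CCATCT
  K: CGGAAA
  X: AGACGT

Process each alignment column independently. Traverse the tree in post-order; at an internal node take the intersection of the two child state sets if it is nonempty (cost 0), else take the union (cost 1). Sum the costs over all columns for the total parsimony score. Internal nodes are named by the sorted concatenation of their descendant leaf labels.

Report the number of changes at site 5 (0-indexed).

3

BG@0: {T} ∪ {C} = {C,T} (union, +1)
BDG@0: {C,T} ∩ {T} = {T} (intersection, +0)
KX@0: {C} ∪ {A} = {A,C} (union, +1)
BDGKX@0: {T} ∪ {A,C} = {A,C,T} (union, +1)
BDEGKX@0: {A,C,T} ∪ {G} = {A,C,G,T} (union, +1)
BG@1: {T} ∪ {C} = {C,T} (union, +1)
BDG@1: {C,T} ∩ {C} = {C} (intersection, +0)
KX@1: {G} ∩ {G} = {G} (intersection, +0)
BDGKX@1: {C} ∪ {G} = {C,G} (union, +1)
BDEGKX@1: {C,G} ∪ {A} = {A,C,G} (union, +1)
BG@2: {C} ∪ {A} = {A,C} (union, +1)
BDG@2: {A,C} ∪ {G} = {A,C,G} (union, +1)
KX@2: {G} ∪ {A} = {A,G} (union, +1)
BDGKX@2: {A,C,G} ∩ {A,G} = {A,G} (intersection, +0)
BDEGKX@2: {A,G} ∪ {T} = {A,G,T} (union, +1)
BG@3: {T} ∩ {T} = {T} (intersection, +0)
BDG@3: {T} ∩ {T} = {T} (intersection, +0)
KX@3: {A} ∪ {C} = {A,C} (union, +1)
BDGKX@3: {T} ∪ {A,C} = {A,C,T} (union, +1)
BDEGKX@3: {A,C,T} ∩ {T} = {T} (intersection, +0)
BG@4: {A} ∪ {C} = {A,C} (union, +1)
BDG@4: {A,C} ∩ {C} = {C} (intersection, +0)
KX@4: {A} ∪ {G} = {A,G} (union, +1)
BDGKX@4: {C} ∪ {A,G} = {A,C,G} (union, +1)
BDEGKX@4: {A,C,G} ∩ {C} = {C} (intersection, +0)
BG@5: {C} ∪ {T} = {C,T} (union, +1)
BDG@5: {C,T} ∩ {C} = {C} (intersection, +0)
KX@5: {A} ∪ {T} = {A,T} (union, +1)
BDGKX@5: {C} ∪ {A,T} = {A,C,T} (union, +1)
BDEGKX@5: {A,C,T} ∩ {C} = {C} (intersection, +0)
per-site changes: [4, 3, 4, 2, 3, 3]; total = 19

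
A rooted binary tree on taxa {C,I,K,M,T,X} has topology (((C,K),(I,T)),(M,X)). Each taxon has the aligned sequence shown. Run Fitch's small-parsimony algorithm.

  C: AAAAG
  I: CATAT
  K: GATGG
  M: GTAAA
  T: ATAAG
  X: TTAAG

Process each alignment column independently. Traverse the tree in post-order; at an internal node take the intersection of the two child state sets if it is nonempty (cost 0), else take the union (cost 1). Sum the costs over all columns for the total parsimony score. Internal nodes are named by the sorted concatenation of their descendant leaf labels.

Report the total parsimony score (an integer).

11

CK@0: {A} ∪ {G} = {A,G} (union, +1)
IT@0: {C} ∪ {A} = {A,C} (union, +1)
CIKT@0: {A,G} ∩ {A,C} = {A} (intersection, +0)
MX@0: {G} ∪ {T} = {G,T} (union, +1)
CIKMTX@0: {A} ∪ {G,T} = {A,G,T} (union, +1)
CK@1: {A} ∩ {A} = {A} (intersection, +0)
IT@1: {A} ∪ {T} = {A,T} (union, +1)
CIKT@1: {A} ∩ {A,T} = {A} (intersection, +0)
MX@1: {T} ∩ {T} = {T} (intersection, +0)
CIKMTX@1: {A} ∪ {T} = {A,T} (union, +1)
CK@2: {A} ∪ {T} = {A,T} (union, +1)
IT@2: {T} ∪ {A} = {A,T} (union, +1)
CIKT@2: {A,T} ∩ {A,T} = {A,T} (intersection, +0)
MX@2: {A} ∩ {A} = {A} (intersection, +0)
CIKMTX@2: {A,T} ∩ {A} = {A} (intersection, +0)
CK@3: {A} ∪ {G} = {A,G} (union, +1)
IT@3: {A} ∩ {A} = {A} (intersection, +0)
CIKT@3: {A,G} ∩ {A} = {A} (intersection, +0)
MX@3: {A} ∩ {A} = {A} (intersection, +0)
CIKMTX@3: {A} ∩ {A} = {A} (intersection, +0)
CK@4: {G} ∩ {G} = {G} (intersection, +0)
IT@4: {T} ∪ {G} = {G,T} (union, +1)
CIKT@4: {G} ∩ {G,T} = {G} (intersection, +0)
MX@4: {A} ∪ {G} = {A,G} (union, +1)
CIKMTX@4: {G} ∩ {A,G} = {G} (intersection, +0)
per-site changes: [4, 2, 2, 1, 2]; total = 11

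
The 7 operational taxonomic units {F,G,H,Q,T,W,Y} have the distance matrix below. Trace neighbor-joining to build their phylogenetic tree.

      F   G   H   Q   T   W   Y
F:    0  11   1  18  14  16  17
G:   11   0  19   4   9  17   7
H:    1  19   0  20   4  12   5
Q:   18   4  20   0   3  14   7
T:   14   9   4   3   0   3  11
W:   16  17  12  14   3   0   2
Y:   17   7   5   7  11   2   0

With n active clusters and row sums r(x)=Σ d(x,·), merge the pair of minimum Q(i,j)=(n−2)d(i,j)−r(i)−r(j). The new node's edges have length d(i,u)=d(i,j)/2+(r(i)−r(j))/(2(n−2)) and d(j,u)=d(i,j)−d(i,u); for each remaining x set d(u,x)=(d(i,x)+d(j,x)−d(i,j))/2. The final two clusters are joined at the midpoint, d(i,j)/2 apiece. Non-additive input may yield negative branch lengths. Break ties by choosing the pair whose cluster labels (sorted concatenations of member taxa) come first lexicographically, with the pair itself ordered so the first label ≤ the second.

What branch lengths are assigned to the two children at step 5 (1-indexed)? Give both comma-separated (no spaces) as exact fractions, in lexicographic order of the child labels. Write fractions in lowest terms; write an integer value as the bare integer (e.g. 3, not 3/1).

29/16,65/16

1. join F+H (d=1, Q=-133) ⇒ FH; edges |F|=21/10, |H|=-11/10
  updated: d(FH,G)=29/2, d(FH,Q)=37/2, d(FH,T)=17/2, d(FH,W)=27/2, d(FH,Y)=21/2
2. join G+Q (d=4, Q=-82) ⇒ GQ; edges |G|=21/8, |Q|=11/8
  updated: d(FH,GQ)=29/2, d(GQ,T)=4, d(GQ,W)=27/2, d(GQ,Y)=5
3. join W+Y (d=2, Q=-109/2) ⇒ WY; edges |W|=19/12, |Y|=5/12
  updated: d(FH,WY)=11, d(GQ,WY)=33/4, d(T,WY)=6
4. join FH+WY (d=11, Q=-149/4) ⇒ FHWY; edges |FH|=123/16, |WY|=53/16
  updated: d(FHWY,GQ)=47/8, d(FHWY,T)=7/4
5. join FHWY+GQ (d=47/8, Q=-93/8) ⇒ FGHQWY; edges |FHWY|=29/16, |GQ|=65/16
  updated: d(FGHQWY,T)=-1/16
6. join FGHQWY+T (d=-1/16) ⇒ FGHQTWY; edges |FGHQWY|=-1/32, |T|=-1/32
final tree: ((((F:21/10,H:-11/10):123/16,(W:19/12,Y:5/12):53/16):29/16,(G:21/8,Q:11/8):65/16):-1/32,T:-1/32)
total length: 381/16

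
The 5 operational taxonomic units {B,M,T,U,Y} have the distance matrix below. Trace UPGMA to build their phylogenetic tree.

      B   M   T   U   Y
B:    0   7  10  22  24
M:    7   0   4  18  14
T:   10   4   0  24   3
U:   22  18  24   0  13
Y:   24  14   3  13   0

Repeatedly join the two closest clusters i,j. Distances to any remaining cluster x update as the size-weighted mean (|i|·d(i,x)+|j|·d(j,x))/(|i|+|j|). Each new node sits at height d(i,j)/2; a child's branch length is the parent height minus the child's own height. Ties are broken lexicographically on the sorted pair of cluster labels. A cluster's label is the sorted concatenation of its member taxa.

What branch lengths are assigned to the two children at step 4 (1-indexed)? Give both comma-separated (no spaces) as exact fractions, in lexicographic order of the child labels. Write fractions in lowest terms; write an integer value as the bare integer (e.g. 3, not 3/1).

25/8,77/8

iteration 1: select T,Y (d=3); attach at lengths (3/2, 3/2); label the merged cluster TY
  updated: d(B,TY)=17, d(M,TY)=9, d(TY,U)=37/2
iteration 2: select B,M (d=7); attach at lengths (7/2, 7/2); label the merged cluster BM
  updated: d(BM,TY)=13, d(BM,U)=20
iteration 3: select BM,TY (d=13); attach at lengths (3, 5); label the merged cluster BMTY
  updated: d(BMTY,U)=77/4
iteration 4: select BMTY,U (d=77/4); attach at lengths (25/8, 77/8); label the merged cluster BMTUY
final tree: (((B:7/2,M:7/2):3,(T:3/2,Y:3/2):5):25/8,U:77/8)
total length: 123/4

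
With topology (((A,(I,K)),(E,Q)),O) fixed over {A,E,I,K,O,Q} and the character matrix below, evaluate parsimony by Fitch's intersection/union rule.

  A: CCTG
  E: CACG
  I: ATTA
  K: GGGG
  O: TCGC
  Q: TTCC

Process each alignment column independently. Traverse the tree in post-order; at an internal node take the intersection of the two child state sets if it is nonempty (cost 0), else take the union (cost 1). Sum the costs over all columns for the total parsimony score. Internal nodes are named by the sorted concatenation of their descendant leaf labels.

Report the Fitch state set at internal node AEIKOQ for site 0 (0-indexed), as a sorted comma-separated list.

IK@0: {A} ∪ {G} = {A,G} (union, +1)
AIK@0: {C} ∪ {A,G} = {A,C,G} (union, +1)
EQ@0: {C} ∪ {T} = {C,T} (union, +1)
AEIKQ@0: {A,C,G} ∩ {C,T} = {C} (intersection, +0)
AEIKOQ@0: {C} ∪ {T} = {C,T} (union, +1)
IK@1: {T} ∪ {G} = {G,T} (union, +1)
AIK@1: {C} ∪ {G,T} = {C,G,T} (union, +1)
EQ@1: {A} ∪ {T} = {A,T} (union, +1)
AEIKQ@1: {C,G,T} ∩ {A,T} = {T} (intersection, +0)
AEIKOQ@1: {T} ∪ {C} = {C,T} (union, +1)
IK@2: {T} ∪ {G} = {G,T} (union, +1)
AIK@2: {T} ∩ {G,T} = {T} (intersection, +0)
EQ@2: {C} ∩ {C} = {C} (intersection, +0)
AEIKQ@2: {T} ∪ {C} = {C,T} (union, +1)
AEIKOQ@2: {C,T} ∪ {G} = {C,G,T} (union, +1)
IK@3: {A} ∪ {G} = {A,G} (union, +1)
AIK@3: {G} ∩ {A,G} = {G} (intersection, +0)
EQ@3: {G} ∪ {C} = {C,G} (union, +1)
AEIKQ@3: {G} ∩ {C,G} = {G} (intersection, +0)
AEIKOQ@3: {G} ∪ {C} = {C,G} (union, +1)
per-site changes: [4, 4, 3, 3]; total = 14

C,T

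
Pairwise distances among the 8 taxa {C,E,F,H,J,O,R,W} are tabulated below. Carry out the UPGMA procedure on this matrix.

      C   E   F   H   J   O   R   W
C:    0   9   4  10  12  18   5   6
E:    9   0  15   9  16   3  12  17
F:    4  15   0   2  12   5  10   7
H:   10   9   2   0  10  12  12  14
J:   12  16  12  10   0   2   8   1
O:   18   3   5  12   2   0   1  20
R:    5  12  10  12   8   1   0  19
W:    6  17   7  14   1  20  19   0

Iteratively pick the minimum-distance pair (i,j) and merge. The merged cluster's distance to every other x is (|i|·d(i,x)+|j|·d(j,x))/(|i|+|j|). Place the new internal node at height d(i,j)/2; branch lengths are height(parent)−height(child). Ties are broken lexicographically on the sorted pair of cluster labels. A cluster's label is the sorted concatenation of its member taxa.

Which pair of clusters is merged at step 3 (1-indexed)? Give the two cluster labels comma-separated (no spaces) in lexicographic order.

step 1: merge (J,W) at d=1; branch lengths J→1/2, W→1/2; new cluster JW
  updated: d(C,JW)=9, d(E,JW)=33/2, d(F,JW)=19/2, d(H,JW)=12, d(JW,O)=11, d(JW,R)=27/2
step 2: merge (O,R) at d=1; branch lengths O→1/2, R→1/2; new cluster OR
  updated: d(C,OR)=23/2, d(E,OR)=15/2, d(F,OR)=15/2, d(H,OR)=12, d(JW,OR)=49/4
step 3: merge (F,H) at d=2; branch lengths F→1, H→1; new cluster FH
  updated: d(C,FH)=7, d(E,FH)=12, d(FH,JW)=43/4, d(FH,OR)=39/4
step 4: merge (C,FH) at d=7; branch lengths C→7/2, FH→5/2; new cluster CFH
  updated: d(CFH,E)=11, d(CFH,JW)=61/6, d(CFH,OR)=31/3
step 5: merge (E,OR) at d=15/2; branch lengths E→15/4, OR→13/4; new cluster EOR
  updated: d(CFH,EOR)=95/9, d(EOR,JW)=41/3
step 6: merge (CFH,JW) at d=61/6; branch lengths CFH→19/12, JW→55/12; new cluster CFHJW
  updated: d(CFHJW,EOR)=59/5
step 7: merge (CFHJW,EOR) at d=59/5; branch lengths CFHJW→49/60, EOR→43/20; new cluster CEFHJORW
final tree: (((C:7/2,(F:1,H:1):5/2):19/12,(J:1/2,W:1/2):55/12):49/60,(E:15/4,(O:1/2,R:1/2):13/4):43/20)
total length: 392/15

F,H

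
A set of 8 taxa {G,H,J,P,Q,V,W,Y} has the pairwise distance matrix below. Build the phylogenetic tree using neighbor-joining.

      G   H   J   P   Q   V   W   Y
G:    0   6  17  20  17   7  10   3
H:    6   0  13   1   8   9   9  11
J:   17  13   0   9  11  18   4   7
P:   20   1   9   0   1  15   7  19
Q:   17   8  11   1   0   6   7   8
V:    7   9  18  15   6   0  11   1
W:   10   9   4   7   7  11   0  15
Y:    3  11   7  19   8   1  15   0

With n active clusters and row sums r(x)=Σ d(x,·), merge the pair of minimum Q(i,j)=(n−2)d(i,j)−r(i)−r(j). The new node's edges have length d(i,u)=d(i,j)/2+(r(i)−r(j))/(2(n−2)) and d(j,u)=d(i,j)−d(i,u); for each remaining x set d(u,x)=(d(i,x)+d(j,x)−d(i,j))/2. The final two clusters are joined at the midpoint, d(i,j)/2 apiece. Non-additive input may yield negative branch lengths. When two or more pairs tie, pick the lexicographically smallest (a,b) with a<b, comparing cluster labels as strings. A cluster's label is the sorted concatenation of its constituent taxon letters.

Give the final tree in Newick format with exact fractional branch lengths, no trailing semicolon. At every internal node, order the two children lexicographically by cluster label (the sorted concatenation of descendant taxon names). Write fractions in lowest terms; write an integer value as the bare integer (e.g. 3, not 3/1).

iteration 1: select G,Y (d=3, Q=-126); attach at lengths (17/6, 1/6); label the merged cluster GY
  updated: d(GY,H)=7, d(GY,J)=21/2, d(GY,P)=18, d(GY,Q)=11, d(GY,V)=5/2, d(GY,W)=11
iteration 2: select GY,V (d=5/2, Q=-109); attach at lengths (11/10, 7/5); label the merged cluster GVY
  updated: d(GVY,H)=27/4, d(GVY,J)=13, d(GVY,P)=61/4, d(GVY,Q)=29/4, d(GVY,W)=39/4
iteration 3: select J,W (d=4, Q=-283/4); attach at lengths (117/32, 11/32); label the merged cluster JW
  updated: d(GVY,JW)=75/8, d(H,JW)=9, d(JW,P)=6, d(JW,Q)=7
iteration 4: select H,P (d=1, Q=-45); attach at lengths (3/4, 1/4); label the merged cluster HP
  updated: d(GVY,HP)=21/2, d(HP,JW)=7, d(HP,Q)=4
iteration 5: select GVY,JW (d=75/8, Q=-127/4); attach at lengths (45/8, 15/4); label the merged cluster GJVWY
  updated: d(GJVWY,HP)=65/16, d(GJVWY,Q)=39/16
iteration 6: select GJVWY,HP (d=65/16, Q=-21/2); attach at lengths (5/4, 45/16); label the merged cluster GHJPVWY
  updated: d(GHJPVWY,Q)=19/16
iteration 7: select GHJPVWY,Q (d=19/16); attach at lengths (19/32, 19/32); label the merged cluster GHJPQVWY
final tree: (((((G:17/6,Y:1/6):11/10,V:7/5):45/8,(J:117/32,W:11/32):15/4):5/4,(H:3/4,P:1/4):45/16):19/32,Q:19/32)
total length: 201/8

(((((G:17/6,Y:1/6):11/10,V:7/5):45/8,(J:117/32,W:11/32):15/4):5/4,(H:3/4,P:1/4):45/16):19/32,Q:19/32)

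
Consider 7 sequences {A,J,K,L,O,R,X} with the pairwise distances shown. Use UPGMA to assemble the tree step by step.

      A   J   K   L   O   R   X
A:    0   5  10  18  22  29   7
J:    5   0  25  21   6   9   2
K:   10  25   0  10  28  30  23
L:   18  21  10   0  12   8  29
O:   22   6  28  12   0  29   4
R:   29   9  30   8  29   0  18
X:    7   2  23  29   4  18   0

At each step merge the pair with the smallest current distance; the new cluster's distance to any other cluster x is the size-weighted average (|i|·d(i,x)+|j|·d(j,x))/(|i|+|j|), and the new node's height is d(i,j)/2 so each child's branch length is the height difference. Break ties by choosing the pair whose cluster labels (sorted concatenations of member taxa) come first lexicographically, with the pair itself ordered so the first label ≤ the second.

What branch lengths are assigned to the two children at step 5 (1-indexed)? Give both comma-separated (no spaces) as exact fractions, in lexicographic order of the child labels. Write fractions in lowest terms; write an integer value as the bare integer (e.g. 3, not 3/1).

25/6,20/3

step 1: merge (J,X) at d=2; branch lengths J→1, X→1; new cluster JX
  updated: d(A,JX)=6, d(JX,K)=24, d(JX,L)=25, d(JX,O)=5, d(JX,R)=27/2
step 2: merge (JX,O) at d=5; branch lengths JX→3/2, O→5/2; new cluster JOX
  updated: d(A,JOX)=34/3, d(JOX,K)=76/3, d(JOX,L)=62/3, d(JOX,R)=56/3
step 3: merge (L,R) at d=8; branch lengths L→4, R→4; new cluster LR
  updated: d(A,LR)=47/2, d(JOX,LR)=59/3, d(K,LR)=20
step 4: merge (A,K) at d=10; branch lengths A→5, K→5; new cluster AK
  updated: d(AK,JOX)=55/3, d(AK,LR)=87/4
step 5: merge (AK,JOX) at d=55/3; branch lengths AK→25/6, JOX→20/3; new cluster AJKOX
  updated: d(AJKOX,LR)=41/2
step 6: merge (AJKOX,LR) at d=41/2; branch lengths AJKOX→13/12, LR→25/4; new cluster AJKLORX
final tree: (((A:5,K:5):25/6,((J:1,X:1):3/2,O:5/2):20/3):13/12,(L:4,R:4):25/4)
total length: 253/6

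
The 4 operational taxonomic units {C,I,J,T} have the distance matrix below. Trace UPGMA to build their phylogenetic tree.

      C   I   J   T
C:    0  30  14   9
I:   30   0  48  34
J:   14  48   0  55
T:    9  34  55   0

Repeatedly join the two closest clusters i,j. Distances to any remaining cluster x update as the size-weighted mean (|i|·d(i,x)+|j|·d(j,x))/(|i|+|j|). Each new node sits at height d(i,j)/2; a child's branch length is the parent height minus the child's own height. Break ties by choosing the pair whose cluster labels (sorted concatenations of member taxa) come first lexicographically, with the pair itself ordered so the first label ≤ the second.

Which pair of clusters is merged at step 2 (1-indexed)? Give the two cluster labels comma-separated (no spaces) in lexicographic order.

step 1: merge (C,T) at d=9; branch lengths C→9/2, T→9/2; new cluster CT
  updated: d(CT,I)=32, d(CT,J)=69/2
step 2: merge (CT,I) at d=32; branch lengths CT→23/2, I→16; new cluster CIT
  updated: d(CIT,J)=39
step 3: merge (CIT,J) at d=39; branch lengths CIT→7/2, J→39/2; new cluster CIJT
final tree: (((C:9/2,T:9/2):23/2,I:16):7/2,J:39/2)
total length: 119/2

CT,I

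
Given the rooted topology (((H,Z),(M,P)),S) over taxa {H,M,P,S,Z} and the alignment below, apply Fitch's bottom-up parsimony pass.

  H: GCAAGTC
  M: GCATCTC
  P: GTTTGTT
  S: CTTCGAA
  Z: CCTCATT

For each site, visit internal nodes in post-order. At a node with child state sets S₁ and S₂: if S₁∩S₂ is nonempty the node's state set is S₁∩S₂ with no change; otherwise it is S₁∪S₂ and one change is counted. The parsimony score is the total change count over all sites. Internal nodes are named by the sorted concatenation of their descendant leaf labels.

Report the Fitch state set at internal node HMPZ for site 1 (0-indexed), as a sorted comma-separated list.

HZ@0: {G} ∪ {C} = {C,G} (union, +1)
MP@0: {G} ∩ {G} = {G} (intersection, +0)
HMPZ@0: {C,G} ∩ {G} = {G} (intersection, +0)
HMPSZ@0: {G} ∪ {C} = {C,G} (union, +1)
HZ@1: {C} ∩ {C} = {C} (intersection, +0)
MP@1: {C} ∪ {T} = {C,T} (union, +1)
HMPZ@1: {C} ∩ {C,T} = {C} (intersection, +0)
HMPSZ@1: {C} ∪ {T} = {C,T} (union, +1)
HZ@2: {A} ∪ {T} = {A,T} (union, +1)
MP@2: {A} ∪ {T} = {A,T} (union, +1)
HMPZ@2: {A,T} ∩ {A,T} = {A,T} (intersection, +0)
HMPSZ@2: {A,T} ∩ {T} = {T} (intersection, +0)
HZ@3: {A} ∪ {C} = {A,C} (union, +1)
MP@3: {T} ∩ {T} = {T} (intersection, +0)
HMPZ@3: {A,C} ∪ {T} = {A,C,T} (union, +1)
HMPSZ@3: {A,C,T} ∩ {C} = {C} (intersection, +0)
HZ@4: {G} ∪ {A} = {A,G} (union, +1)
MP@4: {C} ∪ {G} = {C,G} (union, +1)
HMPZ@4: {A,G} ∩ {C,G} = {G} (intersection, +0)
HMPSZ@4: {G} ∩ {G} = {G} (intersection, +0)
HZ@5: {T} ∩ {T} = {T} (intersection, +0)
MP@5: {T} ∩ {T} = {T} (intersection, +0)
HMPZ@5: {T} ∩ {T} = {T} (intersection, +0)
HMPSZ@5: {T} ∪ {A} = {A,T} (union, +1)
HZ@6: {C} ∪ {T} = {C,T} (union, +1)
MP@6: {C} ∪ {T} = {C,T} (union, +1)
HMPZ@6: {C,T} ∩ {C,T} = {C,T} (intersection, +0)
HMPSZ@6: {C,T} ∪ {A} = {A,C,T} (union, +1)
per-site changes: [2, 2, 2, 2, 2, 1, 3]; total = 14

C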